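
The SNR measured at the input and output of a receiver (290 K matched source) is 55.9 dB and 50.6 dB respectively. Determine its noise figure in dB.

NF (dB) = SNR_in(dB) − SNR_out(dB) when the source is at T₀
NF = 55.9 − 50.6 = 5.3 dB

5.3 dB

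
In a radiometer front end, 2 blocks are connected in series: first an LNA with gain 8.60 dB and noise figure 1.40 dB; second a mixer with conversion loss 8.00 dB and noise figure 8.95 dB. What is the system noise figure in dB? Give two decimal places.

Convert to linear (a loss of L dB is a gain of −L dB): F_i = 10^(NF_i/10), G_i = 10^(G_i,dB/10)
  Stage 1: F_1 = 10^(1.40/10) = 1.380, G_1 = 10^(8.60/10) = 7.244
  Stage 2: F_2 = 10^(8.95/10) = 7.852, G_2 = 10^(−8.00/10) = 0.1585
Friis cascade:
  F = 1.380 + (7.852 − 1)/7.244 = 2.326
NF = 10 log₁₀(2.326) = 3.67 dB

3.67 dB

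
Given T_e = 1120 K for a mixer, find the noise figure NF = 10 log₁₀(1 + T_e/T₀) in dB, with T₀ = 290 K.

F = 1 + T_e/T₀ = 1 + 1120/290 = 4.86207
NF = 10 log₁₀(4.86207) = 6.87 dB

6.87 dB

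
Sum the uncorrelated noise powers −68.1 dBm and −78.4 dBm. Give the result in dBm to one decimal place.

−67.7 dBm

Convert to linear, add, convert back:
P₁ = 1.55×10⁻¹⁰ W, P₂ = 1.45×10⁻¹¹ W
P_tot = 1.69×10⁻¹⁰ W → 10 log₁₀(P_tot / 10⁻³) = −67.7 dBm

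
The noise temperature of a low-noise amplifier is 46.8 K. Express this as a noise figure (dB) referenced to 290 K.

0.650 dB

F = 1 + T_e/T₀ = 1 + 46.8/290 = 1.16138
NF = 10 log₁₀(1.16138) = 0.650 dB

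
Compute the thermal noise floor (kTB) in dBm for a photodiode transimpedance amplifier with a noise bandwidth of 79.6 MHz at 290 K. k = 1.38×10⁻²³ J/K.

P_n = kTB = 1.38×10⁻²³ × 290 × 7.96×10⁷ = 3.19×10⁻¹³ W
In dBm: 10 log₁₀(3.19×10⁻¹³ / 10⁻³) = −95.0 dBm

−95.0 dBm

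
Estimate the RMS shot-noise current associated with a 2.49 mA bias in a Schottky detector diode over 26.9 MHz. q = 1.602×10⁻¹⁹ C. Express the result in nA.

146 nA

I_n = √(2qI·B)
2qI·B = 2 × 1.602×10⁻¹⁹ × 2.49×10⁻³ × 2.69×10⁷ = 2.15×10⁻¹⁴ A²
I_n = √(2.15×10⁻¹⁴) = 1.46×10⁻⁷ A = 146 nA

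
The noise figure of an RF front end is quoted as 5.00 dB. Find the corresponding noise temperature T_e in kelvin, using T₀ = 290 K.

F = 10^(5.00/10) = 3.16228
T_e = (F − 1)·T₀ = (3.16228 − 1) × 290 = 627 K

627 K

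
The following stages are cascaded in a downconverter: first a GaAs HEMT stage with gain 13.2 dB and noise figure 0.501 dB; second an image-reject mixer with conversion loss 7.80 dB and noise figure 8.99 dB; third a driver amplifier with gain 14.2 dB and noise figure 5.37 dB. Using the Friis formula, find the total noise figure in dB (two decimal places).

3.34 dB

Convert to linear (a loss of L dB is a gain of −L dB): F_i = 10^(NF_i/10), G_i = 10^(G_i,dB/10)
  Stage 1: F_1 = 10^(0.501/10) = 1.122, G_1 = 10^(13.2/10) = 20.89
  Stage 2: F_2 = 10^(8.99/10) = 7.925, G_2 = 10^(−7.80/10) = 0.1660
  Stage 3: F_3 = 10^(5.37/10) = 3.443, G_3 = 10^(14.2/10) = 26.30
Friis cascade:
  F = 1.122 + (7.925 − 1)/20.89 + (3.443 − 1)/3.467 = 2.158
NF = 10 log₁₀(2.158) = 3.34 dB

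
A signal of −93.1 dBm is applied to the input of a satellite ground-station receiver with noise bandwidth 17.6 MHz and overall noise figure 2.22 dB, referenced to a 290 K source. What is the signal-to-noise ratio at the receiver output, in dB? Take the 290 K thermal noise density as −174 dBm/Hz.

Noise floor: N = −174 + 10 log₁₀(B) + NF
10 log₁₀(1.76×10⁷) = 72.46 dB
N = −174 + 72.46 + 2.22 = −99.32 dBm
SNR = P_sig − N = −93.1 − (−99.32) = 6.22 dB → 6.2 dB

6.2 dB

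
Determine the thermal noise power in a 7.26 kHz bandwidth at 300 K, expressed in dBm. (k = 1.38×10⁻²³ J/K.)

−135.2 dBm

P_n = kTB = 1.38×10⁻²³ × 300 × 7.26×10³ = 3.01×10⁻¹⁷ W
In dBm: 10 log₁₀(3.01×10⁻¹⁷ / 10⁻³) = −135.2 dBm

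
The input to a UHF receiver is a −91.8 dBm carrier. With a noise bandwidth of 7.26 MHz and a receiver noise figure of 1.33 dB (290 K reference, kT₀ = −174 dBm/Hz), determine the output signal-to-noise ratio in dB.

Noise floor: N = −174 + 10 log₁₀(B) + NF
10 log₁₀(7.26×10⁶) = 68.61 dB
N = −174 + 68.61 + 1.33 = −104.06 dBm
SNR = P_sig − N = −91.8 − (−104.06) = 12.26 dB → 12.3 dB

12.3 dB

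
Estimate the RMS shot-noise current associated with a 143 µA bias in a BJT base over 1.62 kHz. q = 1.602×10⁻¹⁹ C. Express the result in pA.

I_n = √(2qI·B)
2qI·B = 2 × 1.602×10⁻¹⁹ × 1.43×10⁻⁴ × 1.62×10³ = 7.42×10⁻²⁰ A²
I_n = √(7.42×10⁻²⁰) = 2.72×10⁻¹⁰ A = 272 pA

272 pA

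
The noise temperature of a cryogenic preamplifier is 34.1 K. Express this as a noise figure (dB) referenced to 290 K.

0.483 dB

F = 1 + T_e/T₀ = 1 + 34.1/290 = 1.11759
NF = 10 log₁₀(1.11759) = 0.483 dB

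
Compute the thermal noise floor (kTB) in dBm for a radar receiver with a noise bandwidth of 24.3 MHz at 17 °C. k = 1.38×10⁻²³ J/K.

T = 17 °C + 273.15 = 290.15 K
P_n = kTB = 1.38×10⁻²³ × 290.15 × 2.43×10⁷ = 9.73×10⁻¹⁴ W
In dBm: 10 log₁₀(9.73×10⁻¹⁴ / 10⁻³) = −100.1 dBm

−100.1 dBm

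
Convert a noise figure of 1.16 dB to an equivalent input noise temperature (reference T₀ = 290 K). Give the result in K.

F = 10^(1.16/10) = 1.30617
T_e = (F − 1)·T₀ = (1.30617 − 1) × 290 = 88.8 K

88.8 K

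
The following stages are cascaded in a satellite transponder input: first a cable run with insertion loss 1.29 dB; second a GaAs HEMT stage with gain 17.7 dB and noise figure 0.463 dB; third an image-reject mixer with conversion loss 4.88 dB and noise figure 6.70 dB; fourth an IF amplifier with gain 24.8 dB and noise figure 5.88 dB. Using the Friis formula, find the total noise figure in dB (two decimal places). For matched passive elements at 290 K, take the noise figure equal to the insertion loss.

2.51 dB

Convert to linear (a loss of L dB is a gain of −L dB): F_i = 10^(NF_i/10), G_i = 10^(G_i,dB/10)
  Stage 1: F_1 = 10^(1.29/10) = 1.346, G_1 = 10^(−1.29/10) = 0.7430
  Stage 2: F_2 = 10^(0.463/10) = 1.112, G_2 = 10^(17.7/10) = 58.88
  Stage 3: F_3 = 10^(6.70/10) = 4.677, G_3 = 10^(−4.88/10) = 0.3251
  Stage 4: F_4 = 10^(5.88/10) = 3.873, G_4 = 10^(24.8/10) = 302.0
Friis cascade:
  F = 1.346 + (1.112 − 1)/0.7430 + (4.677 − 1)/43.75 + (3.873 − 1)/14.22 = 1.783
NF = 10 log₁₀(1.783) = 2.51 dB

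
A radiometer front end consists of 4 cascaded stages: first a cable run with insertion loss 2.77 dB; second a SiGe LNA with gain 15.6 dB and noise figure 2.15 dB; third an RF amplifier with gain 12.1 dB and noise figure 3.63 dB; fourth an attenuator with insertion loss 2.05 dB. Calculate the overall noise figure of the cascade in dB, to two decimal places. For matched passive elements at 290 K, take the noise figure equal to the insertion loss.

Convert to linear (a loss of L dB is a gain of −L dB): F_i = 10^(NF_i/10), G_i = 10^(G_i,dB/10)
  Stage 1: F_1 = 10^(2.77/10) = 1.892, G_1 = 10^(−2.77/10) = 0.5284
  Stage 2: F_2 = 10^(2.15/10) = 1.641, G_2 = 10^(15.6/10) = 36.31
  Stage 3: F_3 = 10^(3.63/10) = 2.307, G_3 = 10^(12.1/10) = 16.22
  Stage 4: F_4 = 10^(2.05/10) = 1.603, G_4 = 10^(−2.05/10) = 0.6237
Friis cascade:
  F = 1.892 + (1.641 − 1)/0.5284 + (2.307 − 1)/19.19 + (1.603 − 1)/311.2 = 3.175
NF = 10 log₁₀(3.175) = 5.02 dB

5.02 dB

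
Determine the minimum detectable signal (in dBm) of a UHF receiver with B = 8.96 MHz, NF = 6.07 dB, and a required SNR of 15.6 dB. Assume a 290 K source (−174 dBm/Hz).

−82.8 dBm

Sensitivity = −174 + 10 log₁₀(B) + NF + SNR_min
= −174 + 69.52 + 6.07 + 15.6
= −82.81 dBm → −82.8 dBm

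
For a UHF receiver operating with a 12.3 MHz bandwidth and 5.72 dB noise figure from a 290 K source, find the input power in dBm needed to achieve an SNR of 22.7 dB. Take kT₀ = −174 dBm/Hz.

−74.7 dBm

Sensitivity = −174 + 10 log₁₀(B) + NF + SNR_min
= −174 + 70.9 + 5.72 + 22.7
= −74.68 dBm → −74.7 dBm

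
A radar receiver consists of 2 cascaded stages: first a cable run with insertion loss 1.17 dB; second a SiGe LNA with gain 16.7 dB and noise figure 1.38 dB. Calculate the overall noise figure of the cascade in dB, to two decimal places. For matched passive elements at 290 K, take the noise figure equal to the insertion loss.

Convert to linear (a loss of L dB is a gain of −L dB): F_i = 10^(NF_i/10), G_i = 10^(G_i,dB/10)
  Stage 1: F_1 = 10^(1.17/10) = 1.309, G_1 = 10^(−1.17/10) = 0.7638
  Stage 2: F_2 = 10^(1.38/10) = 1.374, G_2 = 10^(16.7/10) = 46.77
Friis cascade:
  F = 1.309 + (1.374 − 1)/0.7638 = 1.799
NF = 10 log₁₀(1.799) = 2.55 dB

2.55 dB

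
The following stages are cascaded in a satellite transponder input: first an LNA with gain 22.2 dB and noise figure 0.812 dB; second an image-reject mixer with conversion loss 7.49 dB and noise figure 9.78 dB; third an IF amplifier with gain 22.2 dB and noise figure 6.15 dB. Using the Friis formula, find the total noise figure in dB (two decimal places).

1.34 dB

Convert to linear (a loss of L dB is a gain of −L dB): F_i = 10^(NF_i/10), G_i = 10^(G_i,dB/10)
  Stage 1: F_1 = 10^(0.812/10) = 1.206, G_1 = 10^(22.2/10) = 166.0
  Stage 2: F_2 = 10^(9.78/10) = 9.506, G_2 = 10^(−7.49/10) = 0.1782
  Stage 3: F_3 = 10^(6.15/10) = 4.121, G_3 = 10^(22.2/10) = 166.0
Friis cascade:
  F = 1.206 + (9.506 − 1)/166.0 + (4.121 − 1)/29.58 = 1.362
NF = 10 log₁₀(1.362) = 1.34 dB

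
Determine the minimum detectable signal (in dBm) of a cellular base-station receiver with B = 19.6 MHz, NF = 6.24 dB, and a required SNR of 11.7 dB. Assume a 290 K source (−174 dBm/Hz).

−83.1 dBm

Sensitivity = −174 + 10 log₁₀(B) + NF + SNR_min
= −174 + 72.92 + 6.24 + 11.7
= −83.14 dBm → −83.1 dBm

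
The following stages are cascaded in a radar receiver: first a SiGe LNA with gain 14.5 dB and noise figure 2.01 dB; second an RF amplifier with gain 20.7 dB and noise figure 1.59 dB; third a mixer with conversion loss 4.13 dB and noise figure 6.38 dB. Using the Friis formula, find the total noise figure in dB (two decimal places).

2.06 dB

Convert to linear (a loss of L dB is a gain of −L dB): F_i = 10^(NF_i/10), G_i = 10^(G_i,dB/10)
  Stage 1: F_1 = 10^(2.01/10) = 1.589, G_1 = 10^(14.5/10) = 28.18
  Stage 2: F_2 = 10^(1.59/10) = 1.442, G_2 = 10^(20.7/10) = 117.5
  Stage 3: F_3 = 10^(6.38/10) = 4.345, G_3 = 10^(−4.13/10) = 0.3864
Friis cascade:
  F = 1.589 + (1.442 − 1)/28.18 + (4.345 − 1)/3311 = 1.605
NF = 10 log₁₀(1.605) = 2.06 dB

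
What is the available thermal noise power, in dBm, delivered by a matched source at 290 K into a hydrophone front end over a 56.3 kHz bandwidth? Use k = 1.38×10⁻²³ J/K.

−126.5 dBm

P_n = kTB = 1.38×10⁻²³ × 290 × 5.63×10⁴ = 2.25×10⁻¹⁶ W
In dBm: 10 log₁₀(2.25×10⁻¹⁶ / 10⁻³) = −126.5 dBm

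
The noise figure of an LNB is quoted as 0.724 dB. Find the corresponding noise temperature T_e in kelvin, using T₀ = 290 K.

52.6 K

F = 10^(0.724/10) = 1.18141
T_e = (F − 1)·T₀ = (1.18141 − 1) × 290 = 52.6 K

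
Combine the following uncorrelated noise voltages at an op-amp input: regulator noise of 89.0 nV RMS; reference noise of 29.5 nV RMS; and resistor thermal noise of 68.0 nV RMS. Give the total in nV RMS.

116 nV

Uncorrelated sources add in power (mean-square): V_tot = √(ΣV_i²)
V_tot = √[(8.90×10⁻⁸)² + (2.95×10⁻⁸)² + (6.80×10⁻⁸)²] = 1.16×10⁻⁷ V = 116 nV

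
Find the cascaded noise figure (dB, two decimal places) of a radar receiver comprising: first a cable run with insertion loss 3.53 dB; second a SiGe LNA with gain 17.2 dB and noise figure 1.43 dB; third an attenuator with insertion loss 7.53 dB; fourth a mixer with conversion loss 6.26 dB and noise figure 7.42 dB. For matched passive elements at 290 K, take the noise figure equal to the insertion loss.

Convert to linear (a loss of L dB is a gain of −L dB): F_i = 10^(NF_i/10), G_i = 10^(G_i,dB/10)
  Stage 1: F_1 = 10^(3.53/10) = 2.254, G_1 = 10^(−3.53/10) = 0.4436
  Stage 2: F_2 = 10^(1.43/10) = 1.390, G_2 = 10^(17.2/10) = 52.48
  Stage 3: F_3 = 10^(7.53/10) = 5.662, G_3 = 10^(−7.53/10) = 0.1766
  Stage 4: F_4 = 10^(7.42/10) = 5.521, G_4 = 10^(−6.26/10) = 0.2366
Friis cascade:
  F = 2.254 + (1.390 − 1)/0.4436 + (5.662 − 1)/23.28 + (5.521 − 1)/4.111 = 4.433
NF = 10 log₁₀(4.433) = 6.47 dB

6.47 dB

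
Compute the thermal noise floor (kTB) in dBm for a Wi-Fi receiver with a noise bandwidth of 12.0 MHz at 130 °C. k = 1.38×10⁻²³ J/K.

−101.8 dBm

T = 130 °C + 273.15 = 403.15 K
P_n = kTB = 1.38×10⁻²³ × 403.15 × 1.20×10⁷ = 6.68×10⁻¹⁴ W
In dBm: 10 log₁₀(6.68×10⁻¹⁴ / 10⁻³) = −101.8 dBm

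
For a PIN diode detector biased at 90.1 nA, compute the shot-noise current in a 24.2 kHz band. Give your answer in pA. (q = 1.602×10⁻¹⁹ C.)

26.4 pA

I_n = √(2qI·B)
2qI·B = 2 × 1.602×10⁻¹⁹ × 9.01×10⁻⁸ × 2.42×10⁴ = 6.99×10⁻²² A²
I_n = √(6.99×10⁻²²) = 2.64×10⁻¹¹ A = 26.4 pA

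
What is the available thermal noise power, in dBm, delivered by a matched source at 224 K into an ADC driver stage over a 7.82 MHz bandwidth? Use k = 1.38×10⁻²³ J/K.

−106.2 dBm

P_n = kTB = 1.38×10⁻²³ × 224 × 7.82×10⁶ = 2.42×10⁻¹⁴ W
In dBm: 10 log₁₀(2.42×10⁻¹⁴ / 10⁻³) = −106.2 dBm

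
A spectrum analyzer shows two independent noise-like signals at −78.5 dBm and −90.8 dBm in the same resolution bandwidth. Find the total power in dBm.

−78.3 dBm

Convert to linear, add, convert back:
P₁ = 1.41×10⁻¹¹ W, P₂ = 8.32×10⁻¹³ W
P_tot = 1.50×10⁻¹¹ W → 10 log₁₀(P_tot / 10⁻³) = −78.3 dBm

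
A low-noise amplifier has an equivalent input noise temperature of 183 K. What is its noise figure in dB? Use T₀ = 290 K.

F = 1 + T_e/T₀ = 1 + 183/290 = 1.63103
NF = 10 log₁₀(1.63103) = 2.12 dB

2.12 dB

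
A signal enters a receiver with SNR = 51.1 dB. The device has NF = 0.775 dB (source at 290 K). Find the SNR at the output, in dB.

50.325 dB

By definition F = SNR_in/SNR_out, so in dB: SNR_out = SNR_in − NF
SNR_out = 51.1 − 0.775 = 50.325 dB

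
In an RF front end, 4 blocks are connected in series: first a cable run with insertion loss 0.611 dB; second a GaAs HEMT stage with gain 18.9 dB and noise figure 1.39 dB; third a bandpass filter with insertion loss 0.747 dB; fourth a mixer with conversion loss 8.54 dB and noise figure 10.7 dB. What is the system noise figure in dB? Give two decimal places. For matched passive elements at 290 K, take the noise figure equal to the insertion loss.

2.50 dB

Convert to linear (a loss of L dB is a gain of −L dB): F_i = 10^(NF_i/10), G_i = 10^(G_i,dB/10)
  Stage 1: F_1 = 10^(0.611/10) = 1.151, G_1 = 10^(−0.611/10) = 0.8688
  Stage 2: F_2 = 10^(1.39/10) = 1.377, G_2 = 10^(18.9/10) = 77.62
  Stage 3: F_3 = 10^(0.747/10) = 1.188, G_3 = 10^(−0.747/10) = 0.8420
  Stage 4: F_4 = 10^(10.7/10) = 11.75, G_4 = 10^(−8.54/10) = 0.1400
Friis cascade:
  F = 1.151 + (1.377 − 1)/0.8688 + (1.188 − 1)/67.44 + (11.75 − 1)/56.78 = 1.777
NF = 10 log₁₀(1.777) = 2.50 dB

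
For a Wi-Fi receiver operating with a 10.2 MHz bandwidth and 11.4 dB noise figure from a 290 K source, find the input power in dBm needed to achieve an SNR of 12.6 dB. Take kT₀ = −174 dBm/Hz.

Sensitivity = −174 + 10 log₁₀(B) + NF + SNR_min
= −174 + 70.09 + 11.4 + 12.6
= −79.91 dBm → −79.9 dBm

−79.9 dBm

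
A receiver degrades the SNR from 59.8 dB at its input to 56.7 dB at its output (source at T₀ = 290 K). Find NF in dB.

NF (dB) = SNR_in(dB) − SNR_out(dB) when the source is at T₀
NF = 59.8 − 56.7 = 3.1 dB

3.1 dB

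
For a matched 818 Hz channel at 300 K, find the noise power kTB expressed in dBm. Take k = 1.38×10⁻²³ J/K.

−144.7 dBm

P_n = kTB = 1.38×10⁻²³ × 300 × 8.18×10² = 3.39×10⁻¹⁸ W
In dBm: 10 log₁₀(3.39×10⁻¹⁸ / 10⁻³) = −144.7 dBm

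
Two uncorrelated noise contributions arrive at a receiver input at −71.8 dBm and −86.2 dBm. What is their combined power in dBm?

−71.6 dBm

Convert to linear, add, convert back:
P₁ = 6.61×10⁻¹¹ W, P₂ = 2.40×10⁻¹² W
P_tot = 6.85×10⁻¹¹ W → 10 log₁₀(P_tot / 10⁻³) = −71.6 dBm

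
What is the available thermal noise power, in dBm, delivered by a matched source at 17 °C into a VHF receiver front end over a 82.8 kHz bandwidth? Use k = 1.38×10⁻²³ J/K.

T = 17 °C + 273.15 = 290.15 K
P_n = kTB = 1.38×10⁻²³ × 290.15 × 8.28×10⁴ = 3.32×10⁻¹⁶ W
In dBm: 10 log₁₀(3.32×10⁻¹⁶ / 10⁻³) = −124.8 dBm

−124.8 dBm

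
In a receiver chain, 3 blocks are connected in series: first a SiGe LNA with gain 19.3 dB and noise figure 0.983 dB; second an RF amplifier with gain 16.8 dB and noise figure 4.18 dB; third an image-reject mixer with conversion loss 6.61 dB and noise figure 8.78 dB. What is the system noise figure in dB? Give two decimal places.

Convert to linear (a loss of L dB is a gain of −L dB): F_i = 10^(NF_i/10), G_i = 10^(G_i,dB/10)
  Stage 1: F_1 = 10^(0.983/10) = 1.254, G_1 = 10^(19.3/10) = 85.11
  Stage 2: F_2 = 10^(4.18/10) = 2.618, G_2 = 10^(16.8/10) = 47.86
  Stage 3: F_3 = 10^(8.78/10) = 7.551, G_3 = 10^(−6.61/10) = 0.2183
Friis cascade:
  F = 1.254 + (2.618 − 1)/85.11 + (7.551 − 1)/4074 = 1.275
NF = 10 log₁₀(1.275) = 1.05 dB

1.05 dB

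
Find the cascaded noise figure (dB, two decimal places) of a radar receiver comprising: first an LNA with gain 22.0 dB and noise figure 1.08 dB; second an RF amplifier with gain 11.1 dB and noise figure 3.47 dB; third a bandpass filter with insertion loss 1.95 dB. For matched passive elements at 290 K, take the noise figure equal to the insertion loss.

1.11 dB

Convert to linear (a loss of L dB is a gain of −L dB): F_i = 10^(NF_i/10), G_i = 10^(G_i,dB/10)
  Stage 1: F_1 = 10^(1.08/10) = 1.282, G_1 = 10^(22.0/10) = 158.5
  Stage 2: F_2 = 10^(3.47/10) = 2.223, G_2 = 10^(11.1/10) = 12.88
  Stage 3: F_3 = 10^(1.95/10) = 1.567, G_3 = 10^(−1.95/10) = 0.6383
Friis cascade:
  F = 1.282 + (2.223 − 1)/158.5 + (1.567 − 1)/2042 = 1.290
NF = 10 log₁₀(1.290) = 1.11 dB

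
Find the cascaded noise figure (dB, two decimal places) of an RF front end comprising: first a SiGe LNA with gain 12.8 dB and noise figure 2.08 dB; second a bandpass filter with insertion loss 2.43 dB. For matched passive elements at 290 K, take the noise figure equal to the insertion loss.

Convert to linear (a loss of L dB is a gain of −L dB): F_i = 10^(NF_i/10), G_i = 10^(G_i,dB/10)
  Stage 1: F_1 = 10^(2.08/10) = 1.614, G_1 = 10^(12.8/10) = 19.05
  Stage 2: F_2 = 10^(2.43/10) = 1.750, G_2 = 10^(−2.43/10) = 0.5715
Friis cascade:
  F = 1.614 + (1.750 − 1)/19.05 = 1.654
NF = 10 log₁₀(1.654) = 2.18 dB

2.18 dB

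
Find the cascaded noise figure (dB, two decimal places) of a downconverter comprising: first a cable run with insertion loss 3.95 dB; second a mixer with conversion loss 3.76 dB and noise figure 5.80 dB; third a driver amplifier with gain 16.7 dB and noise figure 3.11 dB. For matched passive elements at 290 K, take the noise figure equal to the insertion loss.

Convert to linear (a loss of L dB is a gain of −L dB): F_i = 10^(NF_i/10), G_i = 10^(G_i,dB/10)
  Stage 1: F_1 = 10^(3.95/10) = 2.483, G_1 = 10^(−3.95/10) = 0.4027
  Stage 2: F_2 = 10^(5.80/10) = 3.802, G_2 = 10^(−3.76/10) = 0.4207
  Stage 3: F_3 = 10^(3.11/10) = 2.046, G_3 = 10^(16.7/10) = 46.77
Friis cascade:
  F = 2.483 + (3.802 − 1)/0.4027 + (2.046 − 1)/0.1694 = 15.62
NF = 10 log₁₀(15.62) = 11.94 dB

11.94 dB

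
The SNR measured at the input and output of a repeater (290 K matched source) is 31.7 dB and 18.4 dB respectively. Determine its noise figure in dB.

13.3 dB

NF (dB) = SNR_in(dB) − SNR_out(dB) when the source is at T₀
NF = 31.7 − 18.4 = 13.3 dB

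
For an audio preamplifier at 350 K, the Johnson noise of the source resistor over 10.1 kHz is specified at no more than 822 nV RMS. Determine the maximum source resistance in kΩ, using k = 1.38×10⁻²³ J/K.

3.46 kΩ

Johnson–Nyquist: V_n = √(4kTRB) ⇒ R = V_n² / (4kTB)
4kTB = 4 × 1.38×10⁻²³ × 350 × 1.01×10⁴ = 1.95×10⁻¹⁶
R = (8.22×10⁻⁷)² / 1.95×10⁻¹⁶ = 3.46×10³ Ω = 3.46 kΩ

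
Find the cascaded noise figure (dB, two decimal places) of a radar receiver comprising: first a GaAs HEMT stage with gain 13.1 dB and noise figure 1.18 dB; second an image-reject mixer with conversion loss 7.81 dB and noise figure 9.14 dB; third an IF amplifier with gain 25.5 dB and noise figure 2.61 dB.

2.81 dB

Convert to linear (a loss of L dB is a gain of −L dB): F_i = 10^(NF_i/10), G_i = 10^(G_i,dB/10)
  Stage 1: F_1 = 10^(1.18/10) = 1.312, G_1 = 10^(13.1/10) = 20.42
  Stage 2: F_2 = 10^(9.14/10) = 8.204, G_2 = 10^(−7.81/10) = 0.1656
  Stage 3: F_3 = 10^(2.61/10) = 1.824, G_3 = 10^(25.5/10) = 354.8
Friis cascade:
  F = 1.312 + (8.204 − 1)/20.42 + (1.824 − 1)/3.381 = 1.909
NF = 10 log₁₀(1.909) = 2.81 dB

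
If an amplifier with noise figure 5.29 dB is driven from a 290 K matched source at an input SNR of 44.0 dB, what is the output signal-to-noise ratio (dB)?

By definition F = SNR_in/SNR_out, so in dB: SNR_out = SNR_in − NF
SNR_out = 44.0 − 5.29 = 38.71 dB

38.71 dB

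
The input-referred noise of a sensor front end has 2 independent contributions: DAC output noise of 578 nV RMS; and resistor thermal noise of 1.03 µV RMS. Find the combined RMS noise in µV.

Uncorrelated sources add in power (mean-square): V_tot = √(ΣV_i²)
V_tot = √[(5.78×10⁻⁷)² + (1.03×10⁻⁶)²] = 1.18×10⁻⁶ V = 1.18 µV

1.18 µV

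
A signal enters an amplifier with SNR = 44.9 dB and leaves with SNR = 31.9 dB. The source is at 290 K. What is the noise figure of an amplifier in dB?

NF (dB) = SNR_in(dB) − SNR_out(dB) when the source is at T₀
NF = 44.9 − 31.9 = 13.0 dB

13.0 dB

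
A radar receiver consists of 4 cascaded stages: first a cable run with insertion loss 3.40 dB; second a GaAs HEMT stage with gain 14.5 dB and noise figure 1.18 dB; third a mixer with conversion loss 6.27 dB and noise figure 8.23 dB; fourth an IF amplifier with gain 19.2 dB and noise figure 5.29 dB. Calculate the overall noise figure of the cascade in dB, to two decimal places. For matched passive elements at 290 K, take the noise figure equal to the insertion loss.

6.12 dB

Convert to linear (a loss of L dB is a gain of −L dB): F_i = 10^(NF_i/10), G_i = 10^(G_i,dB/10)
  Stage 1: F_1 = 10^(3.40/10) = 2.188, G_1 = 10^(−3.40/10) = 0.4571
  Stage 2: F_2 = 10^(1.18/10) = 1.312, G_2 = 10^(14.5/10) = 28.18
  Stage 3: F_3 = 10^(8.23/10) = 6.653, G_3 = 10^(−6.27/10) = 0.2360
  Stage 4: F_4 = 10^(5.29/10) = 3.381, G_4 = 10^(19.2/10) = 83.18
Friis cascade:
  F = 2.188 + (1.312 − 1)/0.4571 + (6.653 − 1)/12.88 + (3.381 − 1)/3.041 = 4.092
NF = 10 log₁₀(4.092) = 6.12 dB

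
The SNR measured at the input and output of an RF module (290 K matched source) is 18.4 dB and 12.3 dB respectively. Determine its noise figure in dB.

6.1 dB

NF (dB) = SNR_in(dB) − SNR_out(dB) when the source is at T₀
NF = 18.4 − 12.3 = 6.1 dB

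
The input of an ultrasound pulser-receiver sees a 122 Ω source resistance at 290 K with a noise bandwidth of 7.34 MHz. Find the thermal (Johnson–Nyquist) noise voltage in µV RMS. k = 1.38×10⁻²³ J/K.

3.79 µV

V_n = √(4kTRB)
4kTRB = 4 × 1.38×10⁻²³ × 290 × 1.22×10² × 7.34×10⁶ = 1.43×10⁻¹¹ V²
V_n = √(1.43×10⁻¹¹) = 3.79×10⁻⁶ V = 3.79 µV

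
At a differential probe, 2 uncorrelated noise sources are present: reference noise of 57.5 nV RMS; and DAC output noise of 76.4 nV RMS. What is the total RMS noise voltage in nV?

Uncorrelated sources add in power (mean-square): V_tot = √(ΣV_i²)
V_tot = √[(5.75×10⁻⁸)² + (7.64×10⁻⁸)²] = 9.56×10⁻⁸ V = 95.6 nV

95.6 nV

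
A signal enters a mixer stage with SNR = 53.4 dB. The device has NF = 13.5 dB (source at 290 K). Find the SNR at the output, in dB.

By definition F = SNR_in/SNR_out, so in dB: SNR_out = SNR_in − NF
SNR_out = 53.4 − 13.5 = 39.9 dB

39.9 dB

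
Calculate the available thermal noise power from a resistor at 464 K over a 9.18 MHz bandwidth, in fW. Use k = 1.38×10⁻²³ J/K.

58.8 fW

P_n = kTB = 1.38×10⁻²³ × 464 × 9.18×10⁶ = 5.88×10⁻¹⁴ W = 58.8 fW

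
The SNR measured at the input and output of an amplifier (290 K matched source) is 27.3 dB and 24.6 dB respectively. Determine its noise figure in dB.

NF (dB) = SNR_in(dB) − SNR_out(dB) when the source is at T₀
NF = 27.3 − 24.6 = 2.7 dB

2.7 dB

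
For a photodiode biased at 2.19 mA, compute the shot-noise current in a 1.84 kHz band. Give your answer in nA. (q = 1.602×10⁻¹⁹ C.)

1.14 nA

I_n = √(2qI·B)
2qI·B = 2 × 1.602×10⁻¹⁹ × 2.19×10⁻³ × 1.84×10³ = 1.29×10⁻¹⁸ A²
I_n = √(1.29×10⁻¹⁸) = 1.14×10⁻⁹ A = 1.14 nA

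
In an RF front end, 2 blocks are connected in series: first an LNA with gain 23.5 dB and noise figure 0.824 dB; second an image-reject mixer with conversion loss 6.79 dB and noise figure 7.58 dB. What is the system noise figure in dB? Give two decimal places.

0.90 dB

Convert to linear (a loss of L dB is a gain of −L dB): F_i = 10^(NF_i/10), G_i = 10^(G_i,dB/10)
  Stage 1: F_1 = 10^(0.824/10) = 1.209, G_1 = 10^(23.5/10) = 223.9
  Stage 2: F_2 = 10^(7.58/10) = 5.728, G_2 = 10^(−6.79/10) = 0.2094
Friis cascade:
  F = 1.209 + (5.728 − 1)/223.9 = 1.230
NF = 10 log₁₀(1.230) = 0.90 dB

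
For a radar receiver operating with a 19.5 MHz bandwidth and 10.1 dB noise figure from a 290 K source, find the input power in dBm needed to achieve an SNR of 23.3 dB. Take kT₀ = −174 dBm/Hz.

Sensitivity = −174 + 10 log₁₀(B) + NF + SNR_min
= −174 + 72.9 + 10.1 + 23.3
= −67.7 dBm → −67.7 dBm

−67.7 dBm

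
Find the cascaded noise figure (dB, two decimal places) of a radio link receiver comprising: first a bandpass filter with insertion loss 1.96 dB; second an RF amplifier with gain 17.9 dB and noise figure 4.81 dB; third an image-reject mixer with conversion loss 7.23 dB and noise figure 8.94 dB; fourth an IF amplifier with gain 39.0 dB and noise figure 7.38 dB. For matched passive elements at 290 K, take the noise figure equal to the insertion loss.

Convert to linear (a loss of L dB is a gain of −L dB): F_i = 10^(NF_i/10), G_i = 10^(G_i,dB/10)
  Stage 1: F_1 = 10^(1.96/10) = 1.570, G_1 = 10^(−1.96/10) = 0.6368
  Stage 2: F_2 = 10^(4.81/10) = 3.027, G_2 = 10^(17.9/10) = 61.66
  Stage 3: F_3 = 10^(8.94/10) = 7.834, G_3 = 10^(−7.23/10) = 0.1892
  Stage 4: F_4 = 10^(7.38/10) = 5.470, G_4 = 10^(39.0/10) = 7943
Friis cascade:
  F = 1.570 + (3.027 − 1)/0.6368 + (7.834 − 1)/39.26 + (5.470 − 1)/7.430 = 5.529
NF = 10 log₁₀(5.529) = 7.43 dB

7.43 dB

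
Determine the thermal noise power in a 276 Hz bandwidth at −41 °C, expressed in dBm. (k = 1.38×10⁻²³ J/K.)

T = −41 °C + 273.15 = 232.15 K
P_n = kTB = 1.38×10⁻²³ × 232.15 × 2.76×10² = 8.84×10⁻¹⁹ W
In dBm: 10 log₁₀(8.84×10⁻¹⁹ / 10⁻³) = −150.5 dBm

−150.5 dBm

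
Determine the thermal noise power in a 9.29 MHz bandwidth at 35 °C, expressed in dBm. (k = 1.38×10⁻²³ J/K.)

−104.0 dBm

T = 35 °C + 273.15 = 308.15 K
P_n = kTB = 1.38×10⁻²³ × 308.15 × 9.29×10⁶ = 3.95×10⁻¹⁴ W
In dBm: 10 log₁₀(3.95×10⁻¹⁴ / 10⁻³) = −104.0 dBm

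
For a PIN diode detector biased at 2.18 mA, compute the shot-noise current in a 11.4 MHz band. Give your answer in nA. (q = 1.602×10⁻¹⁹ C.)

I_n = √(2qI·B)
2qI·B = 2 × 1.602×10⁻¹⁹ × 2.18×10⁻³ × 1.14×10⁷ = 7.96×10⁻¹⁵ A²
I_n = √(7.96×10⁻¹⁵) = 8.92×10⁻⁸ A = 89.2 nA

89.2 nA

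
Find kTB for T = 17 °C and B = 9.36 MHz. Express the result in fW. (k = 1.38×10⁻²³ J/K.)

T = 17 °C + 273.15 = 290.15 K
P_n = kTB = 1.38×10⁻²³ × 290.15 × 9.36×10⁶ = 3.75×10⁻¹⁴ W = 37.5 fW

37.5 fW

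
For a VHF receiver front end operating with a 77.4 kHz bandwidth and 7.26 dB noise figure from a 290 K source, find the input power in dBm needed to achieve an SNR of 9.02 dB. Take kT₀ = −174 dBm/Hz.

−108.8 dBm

Sensitivity = −174 + 10 log₁₀(B) + NF + SNR_min
= −174 + 48.89 + 7.26 + 9.02
= −108.83 dBm → −108.8 dBm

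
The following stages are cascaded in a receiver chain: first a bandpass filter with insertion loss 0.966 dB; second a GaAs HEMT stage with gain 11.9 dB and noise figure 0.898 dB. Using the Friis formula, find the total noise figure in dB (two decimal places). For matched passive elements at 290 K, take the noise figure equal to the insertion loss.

Convert to linear (a loss of L dB is a gain of −L dB): F_i = 10^(NF_i/10), G_i = 10^(G_i,dB/10)
  Stage 1: F_1 = 10^(0.966/10) = 1.249, G_1 = 10^(−0.966/10) = 0.8006
  Stage 2: F_2 = 10^(0.898/10) = 1.230, G_2 = 10^(11.9/10) = 15.49
Friis cascade:
  F = 1.249 + (1.230 − 1)/0.8006 = 1.536
NF = 10 log₁₀(1.536) = 1.86 dB

1.86 dB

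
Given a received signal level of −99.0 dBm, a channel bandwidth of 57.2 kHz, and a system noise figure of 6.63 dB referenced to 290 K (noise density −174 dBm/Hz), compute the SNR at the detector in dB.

Noise floor: N = −174 + 10 log₁₀(B) + NF
10 log₁₀(5.72×10⁴) = 47.57 dB
N = −174 + 47.57 + 6.63 = −119.80 dBm
SNR = P_sig − N = −99.0 − (−119.80) = 20.80 dB → 20.8 dB

20.8 dB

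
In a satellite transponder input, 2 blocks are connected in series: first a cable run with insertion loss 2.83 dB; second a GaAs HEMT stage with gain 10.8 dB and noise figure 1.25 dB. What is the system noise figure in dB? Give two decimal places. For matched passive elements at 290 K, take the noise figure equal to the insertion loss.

Convert to linear (a loss of L dB is a gain of −L dB): F_i = 10^(NF_i/10), G_i = 10^(G_i,dB/10)
  Stage 1: F_1 = 10^(2.83/10) = 1.919, G_1 = 10^(−2.83/10) = 0.5212
  Stage 2: F_2 = 10^(1.25/10) = 1.334, G_2 = 10^(10.8/10) = 12.02
Friis cascade:
  F = 1.919 + (1.334 − 1)/0.5212 = 2.559
NF = 10 log₁₀(2.559) = 4.08 dB

4.08 dB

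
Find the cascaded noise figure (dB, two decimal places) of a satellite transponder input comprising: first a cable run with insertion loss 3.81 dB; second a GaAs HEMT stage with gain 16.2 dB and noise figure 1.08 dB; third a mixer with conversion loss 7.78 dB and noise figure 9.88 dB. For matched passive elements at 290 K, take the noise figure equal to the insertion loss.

Convert to linear (a loss of L dB is a gain of −L dB): F_i = 10^(NF_i/10), G_i = 10^(G_i,dB/10)
  Stage 1: F_1 = 10^(3.81/10) = 2.404, G_1 = 10^(−3.81/10) = 0.4159
  Stage 2: F_2 = 10^(1.08/10) = 1.282, G_2 = 10^(16.2/10) = 41.69
  Stage 3: F_3 = 10^(9.88/10) = 9.727, G_3 = 10^(−7.78/10) = 0.1667
Friis cascade:
  F = 2.404 + (1.282 − 1)/0.4159 + (9.727 − 1)/17.34 = 3.587
NF = 10 log₁₀(3.587) = 5.55 dB

5.55 dB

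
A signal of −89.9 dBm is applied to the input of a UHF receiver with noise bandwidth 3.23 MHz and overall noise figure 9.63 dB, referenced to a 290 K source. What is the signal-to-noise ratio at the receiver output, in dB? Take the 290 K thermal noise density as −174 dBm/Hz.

9.4 dB

Noise floor: N = −174 + 10 log₁₀(B) + NF
10 log₁₀(3.23×10⁶) = 65.09 dB
N = −174 + 65.09 + 9.63 = −99.28 dBm
SNR = P_sig − N = −89.9 − (−99.28) = 9.38 dB → 9.4 dB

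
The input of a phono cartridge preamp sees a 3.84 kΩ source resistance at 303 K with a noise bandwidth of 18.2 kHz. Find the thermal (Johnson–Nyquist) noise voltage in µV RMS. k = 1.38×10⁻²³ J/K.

1.08 µV

V_n = √(4kTRB)
4kTRB = 4 × 1.38×10⁻²³ × 303 × 3.84×10³ × 1.82×10⁴ = 1.17×10⁻¹² V²
V_n = √(1.17×10⁻¹²) = 1.08×10⁻⁶ V = 1.08 µV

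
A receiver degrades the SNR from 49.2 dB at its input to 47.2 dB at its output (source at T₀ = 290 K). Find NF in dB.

2.0 dB

NF (dB) = SNR_in(dB) − SNR_out(dB) when the source is at T₀
NF = 49.2 − 47.2 = 2.0 dB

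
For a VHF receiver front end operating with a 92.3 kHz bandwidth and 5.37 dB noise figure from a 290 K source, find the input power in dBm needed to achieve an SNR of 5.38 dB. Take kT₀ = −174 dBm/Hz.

Sensitivity = −174 + 10 log₁₀(B) + NF + SNR_min
= −174 + 49.65 + 5.37 + 5.38
= −113.60 dBm → −113.6 dBm

−113.6 dBm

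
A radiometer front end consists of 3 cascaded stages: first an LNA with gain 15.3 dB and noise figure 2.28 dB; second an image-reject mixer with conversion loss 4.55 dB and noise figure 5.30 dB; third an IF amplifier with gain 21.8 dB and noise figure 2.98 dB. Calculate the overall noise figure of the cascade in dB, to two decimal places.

Convert to linear (a loss of L dB is a gain of −L dB): F_i = 10^(NF_i/10), G_i = 10^(G_i,dB/10)
  Stage 1: F_1 = 10^(2.28/10) = 1.690, G_1 = 10^(15.3/10) = 33.88
  Stage 2: F_2 = 10^(5.30/10) = 3.388, G_2 = 10^(−4.55/10) = 0.3508
  Stage 3: F_3 = 10^(2.98/10) = 1.986, G_3 = 10^(21.8/10) = 151.4
Friis cascade:
  F = 1.690 + (3.388 − 1)/33.88 + (1.986 − 1)/11.89 = 1.844
NF = 10 log₁₀(1.844) = 2.66 dB

2.66 dB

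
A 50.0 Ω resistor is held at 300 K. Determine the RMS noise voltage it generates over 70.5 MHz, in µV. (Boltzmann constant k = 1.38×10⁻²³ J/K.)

7.64 µV

V_n = √(4kTRB)
4kTRB = 4 × 1.38×10⁻²³ × 300 × 5.00×10¹ × 7.05×10⁷ = 5.84×10⁻¹¹ V²
V_n = √(5.84×10⁻¹¹) = 7.64×10⁻⁶ V = 7.64 µV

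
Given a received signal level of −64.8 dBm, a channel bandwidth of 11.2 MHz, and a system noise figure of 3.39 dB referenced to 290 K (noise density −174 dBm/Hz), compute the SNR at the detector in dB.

35.3 dB

Noise floor: N = −174 + 10 log₁₀(B) + NF
10 log₁₀(1.12×10⁷) = 70.49 dB
N = −174 + 70.49 + 3.39 = −100.12 dBm
SNR = P_sig − N = −64.8 − (−100.12) = 35.32 dB → 35.3 dB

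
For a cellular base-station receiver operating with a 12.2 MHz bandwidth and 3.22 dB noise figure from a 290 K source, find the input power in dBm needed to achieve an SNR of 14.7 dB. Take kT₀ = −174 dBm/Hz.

Sensitivity = −174 + 10 log₁₀(B) + NF + SNR_min
= −174 + 70.86 + 3.22 + 14.7
= −85.22 dBm → −85.2 dBm

−85.2 dBm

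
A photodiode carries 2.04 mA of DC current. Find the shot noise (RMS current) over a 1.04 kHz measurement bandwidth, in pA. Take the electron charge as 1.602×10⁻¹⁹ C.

I_n = √(2qI·B)
2qI·B = 2 × 1.602×10⁻¹⁹ × 2.04×10⁻³ × 1.04×10³ = 6.80×10⁻¹⁹ A²
I_n = √(6.80×10⁻¹⁹) = 8.24×10⁻¹⁰ A = 824 pA

824 pA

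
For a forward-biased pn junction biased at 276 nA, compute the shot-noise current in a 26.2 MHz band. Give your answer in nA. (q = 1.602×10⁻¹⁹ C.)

I_n = √(2qI·B)
2qI·B = 2 × 1.602×10⁻¹⁹ × 2.76×10⁻⁷ × 2.62×10⁷ = 2.32×10⁻¹⁸ A²
I_n = √(2.32×10⁻¹⁸) = 1.52×10⁻⁹ A = 1.52 nA

1.52 nA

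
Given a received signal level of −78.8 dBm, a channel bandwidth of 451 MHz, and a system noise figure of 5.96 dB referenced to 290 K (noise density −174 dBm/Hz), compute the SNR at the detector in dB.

2.7 dB

Noise floor: N = −174 + 10 log₁₀(B) + NF
10 log₁₀(4.51×10⁸) = 86.54 dB
N = −174 + 86.54 + 5.96 = −81.50 dBm
SNR = P_sig − N = −78.8 − (−81.50) = 2.70 dB → 2.7 dB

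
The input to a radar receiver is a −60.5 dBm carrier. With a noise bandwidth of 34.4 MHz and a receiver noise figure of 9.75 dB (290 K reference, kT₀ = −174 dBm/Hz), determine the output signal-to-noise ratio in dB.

28.4 dB

Noise floor: N = −174 + 10 log₁₀(B) + NF
10 log₁₀(3.44×10⁷) = 75.37 dB
N = −174 + 75.37 + 9.75 = −88.88 dBm
SNR = P_sig − N = −60.5 − (−88.88) = 28.38 dB → 28.4 dB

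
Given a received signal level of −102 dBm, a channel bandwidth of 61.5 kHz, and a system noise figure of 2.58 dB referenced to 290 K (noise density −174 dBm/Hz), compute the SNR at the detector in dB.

21.5 dB

Noise floor: N = −174 + 10 log₁₀(B) + NF
10 log₁₀(6.15×10⁴) = 47.89 dB
N = −174 + 47.89 + 2.58 = −123.53 dBm
SNR = P_sig − N = −102 − (−123.53) = 21.53 dB → 21.5 dB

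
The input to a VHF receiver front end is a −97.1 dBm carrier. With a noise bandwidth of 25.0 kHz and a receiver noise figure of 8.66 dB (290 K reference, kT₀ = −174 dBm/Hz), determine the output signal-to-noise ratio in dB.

Noise floor: N = −174 + 10 log₁₀(B) + NF
10 log₁₀(2.50×10⁴) = 43.98 dB
N = −174 + 43.98 + 8.66 = −121.36 dBm
SNR = P_sig − N = −97.1 − (−121.36) = 24.26 dB → 24.3 dB

24.3 dB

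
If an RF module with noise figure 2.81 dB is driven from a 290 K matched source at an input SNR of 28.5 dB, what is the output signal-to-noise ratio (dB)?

25.69 dB

By definition F = SNR_in/SNR_out, so in dB: SNR_out = SNR_in − NF
SNR_out = 28.5 − 2.81 = 25.69 dB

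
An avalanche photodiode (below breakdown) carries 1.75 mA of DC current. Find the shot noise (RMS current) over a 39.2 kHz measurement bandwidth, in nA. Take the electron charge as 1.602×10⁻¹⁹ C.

I_n = √(2qI·B)
2qI·B = 2 × 1.602×10⁻¹⁹ × 1.75×10⁻³ × 3.92×10⁴ = 2.20×10⁻¹⁷ A²
I_n = √(2.20×10⁻¹⁷) = 4.69×10⁻⁹ A = 4.69 nA

4.69 nA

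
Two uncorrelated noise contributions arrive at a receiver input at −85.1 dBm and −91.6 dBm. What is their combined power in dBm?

Convert to linear, add, convert back:
P₁ = 3.09×10⁻¹² W, P₂ = 6.92×10⁻¹³ W
P_tot = 3.78×10⁻¹² W → 10 log₁₀(P_tot / 10⁻³) = −84.2 dBm

−84.2 dBm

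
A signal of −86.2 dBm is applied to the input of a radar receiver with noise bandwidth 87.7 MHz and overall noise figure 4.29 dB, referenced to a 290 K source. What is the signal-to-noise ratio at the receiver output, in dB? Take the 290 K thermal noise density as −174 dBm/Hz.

Noise floor: N = −174 + 10 log₁₀(B) + NF
10 log₁₀(8.77×10⁷) = 79.43 dB
N = −174 + 79.43 + 4.29 = −90.28 dBm
SNR = P_sig − N = −86.2 − (−90.28) = 4.08 dB → 4.1 dB

4.1 dB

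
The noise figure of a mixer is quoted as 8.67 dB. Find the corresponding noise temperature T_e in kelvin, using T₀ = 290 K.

1845 K

F = 10^(8.67/10) = 7.36207
T_e = (F − 1)·T₀ = (7.36207 − 1) × 290 = 1845 K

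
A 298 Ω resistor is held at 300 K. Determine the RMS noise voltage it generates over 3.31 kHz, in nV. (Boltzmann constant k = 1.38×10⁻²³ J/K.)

V_n = √(4kTRB)
4kTRB = 4 × 1.38×10⁻²³ × 300 × 2.98×10² × 3.31×10³ = 1.63×10⁻¹⁴ V²
V_n = √(1.63×10⁻¹⁴) = 1.28×10⁻⁷ V = 128 nV

128 nV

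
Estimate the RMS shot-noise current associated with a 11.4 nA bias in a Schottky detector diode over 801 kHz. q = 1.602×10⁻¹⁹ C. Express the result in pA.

I_n = √(2qI·B)
2qI·B = 2 × 1.602×10⁻¹⁹ × 1.14×10⁻⁸ × 8.01×10⁵ = 2.93×10⁻²¹ A²
I_n = √(2.93×10⁻²¹) = 5.41×10⁻¹¹ A = 54.1 pA

54.1 pA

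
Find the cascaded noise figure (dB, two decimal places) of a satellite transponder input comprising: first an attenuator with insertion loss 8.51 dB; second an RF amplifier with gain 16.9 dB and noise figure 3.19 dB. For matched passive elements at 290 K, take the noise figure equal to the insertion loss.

Convert to linear (a loss of L dB is a gain of −L dB): F_i = 10^(NF_i/10), G_i = 10^(G_i,dB/10)
  Stage 1: F_1 = 10^(8.51/10) = 7.096, G_1 = 10^(−8.51/10) = 0.1409
  Stage 2: F_2 = 10^(3.19/10) = 2.084, G_2 = 10^(16.9/10) = 48.98
Friis cascade:
  F = 7.096 + (2.084 − 1)/0.1409 = 14.79
NF = 10 log₁₀(14.79) = 11.70 dB

11.70 dB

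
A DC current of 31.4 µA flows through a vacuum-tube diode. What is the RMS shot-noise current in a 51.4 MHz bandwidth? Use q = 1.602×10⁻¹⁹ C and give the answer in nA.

22.7 nA

I_n = √(2qI·B)
2qI·B = 2 × 1.602×10⁻¹⁹ × 3.14×10⁻⁵ × 5.14×10⁷ = 5.17×10⁻¹⁶ A²
I_n = √(5.17×10⁻¹⁶) = 2.27×10⁻⁸ A = 22.7 nA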